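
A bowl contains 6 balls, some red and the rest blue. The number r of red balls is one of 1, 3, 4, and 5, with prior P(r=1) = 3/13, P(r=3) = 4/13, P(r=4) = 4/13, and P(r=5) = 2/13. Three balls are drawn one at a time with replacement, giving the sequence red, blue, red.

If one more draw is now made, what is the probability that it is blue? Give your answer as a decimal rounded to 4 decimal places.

0.3904

The likelihood of the observed sequence under each hypothesis: P(data | r = 1) = (1/6)(5/6)(1/6) = 0.023148; P(data | r = 3) = (3/6)(3/6)(3/6) = 0.125; P(data | r = 4) = (4/6)(2/6)(4/6) = 0.14815; P(data | r = 5) = (5/6)(1/6)(5/6) = 0.11574.
Weighting by the prior gives 3/13 · 0.023148 = 0.0053419, 4/13 · 0.125 = 0.038462, 4/13 · 0.14815 = 0.045584, 2/13 · 0.11574 = 0.017806; these sum to 0.10719.
The posterior is then P(r = 1 | data) = 0.049834, P(r = 3 | data) = 0.3588, P(r = 4 | data) = 0.42525, P(r = 5 | data) = 0.16611.
The predictive probability is P(blue next | data) = (5/6)(0.049834) + (1/2)(0.3588) + (1/3)(0.42525) + (1/6)(0.16611) = 0.39037.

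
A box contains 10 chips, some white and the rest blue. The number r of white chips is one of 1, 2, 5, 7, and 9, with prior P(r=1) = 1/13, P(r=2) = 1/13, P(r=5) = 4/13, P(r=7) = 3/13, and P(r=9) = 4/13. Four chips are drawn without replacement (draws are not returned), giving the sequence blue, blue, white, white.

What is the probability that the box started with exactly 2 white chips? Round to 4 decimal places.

Compute the likelihood of the observed sequence for each case: P(data | r = 1) = (9/10)(8/9)(1/8)(0/7) = 0; P(data | r = 2) = (8/10)(7/9)(2/8)(1/7) = 0.022222; P(data | r = 5) = (5/10)(4/9)(5/8)(4/7) = 0.079365; P(data | r = 7) = (3/10)(2/9)(7/8)(6/7) = 0.05; P(data | r = 9) = (1/10)(0/9) = 0.
Weighting by the prior gives 1/13 · 0 = 0, 1/13 · 0.022222 = 0.0017094, 4/13 · 0.079365 = 0.02442, 3/13 · 0.05 = 0.011538, 4/13 · 0 = 0; these sum to 0.037668.
By Bayes' rule, P(r = 2 | data) = (0.0017094) / (0.037668) = 0.045381.

0.0454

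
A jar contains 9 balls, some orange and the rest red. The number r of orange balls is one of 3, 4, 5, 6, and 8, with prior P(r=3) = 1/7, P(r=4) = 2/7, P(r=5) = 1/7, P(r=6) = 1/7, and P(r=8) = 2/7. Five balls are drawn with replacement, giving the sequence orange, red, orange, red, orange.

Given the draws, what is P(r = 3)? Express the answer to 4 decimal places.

0.1063

For each hypothesis, P(data | H) works out to: P(data | r = 3) = (3/9)(6/9)(3/9)(6/9)(3/9) = 0.016461; P(data | r = 4) = (4/9)(5/9)(4/9)(5/9)(4/9) = 0.027096; P(data | r = 5) = (5/9)(4/9)(5/9)(4/9)(5/9) = 0.03387; P(data | r = 6) = (6/9)(3/9)(6/9)(3/9)(6/9) = 0.032922; P(data | r = 8) = (8/9)(1/9)(8/9)(1/9)(8/9) = 0.0086708.
Weighting by the prior gives 1/7 · 0.016461 = 0.0023516, 2/7 · 0.027096 = 0.0077418, 1/7 · 0.03387 = 0.0048386, 1/7 · 0.032922 = 0.0047031, 2/7 · 0.0086708 = 0.0024774; with total 0.022112.
Therefore the posterior P(r = 3 | data) = (0.0023516) / (0.022112) = 0.10635.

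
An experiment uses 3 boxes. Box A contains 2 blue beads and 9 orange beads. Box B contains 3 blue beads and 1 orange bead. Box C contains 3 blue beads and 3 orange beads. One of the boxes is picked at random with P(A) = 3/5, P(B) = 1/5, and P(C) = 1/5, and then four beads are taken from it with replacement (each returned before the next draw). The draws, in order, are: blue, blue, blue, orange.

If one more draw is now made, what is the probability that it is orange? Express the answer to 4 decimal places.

Compute the likelihood of the observed sequence for each case: P(data | box A) = (2/11)(2/11)(2/11)(9/11) = 0.0049177; P(data | box B) = (3/4)(3/4)(3/4)(1/4) = 0.10547; P(data | box C) = (3/6)(3/6)(3/6)(3/6) = 0.0625.
Weighting by the prior gives 3/5 · 0.0049177 = 0.0029506, 1/5 · 0.10547 = 0.021094, 1/5 · 0.0625 = 0.0125; with total 0.036544.
Dividing through by the total gives posterior P(box A | data) = 0.080741, P(box B | data) = 0.57721, P(box C | data) = 0.34205.
Averaging over the posterior, P(orange next | data) = (9/11)(0.080741) + (1/4)(0.57721) + (1/2)(0.34205) = 0.38139.

0.3814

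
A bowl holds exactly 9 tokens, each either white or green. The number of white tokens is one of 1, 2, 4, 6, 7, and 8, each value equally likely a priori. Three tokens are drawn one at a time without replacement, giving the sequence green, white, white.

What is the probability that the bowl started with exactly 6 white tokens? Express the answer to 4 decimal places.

0.2961

For each hypothesis, P(data | H) works out to: P(data | r = 1) = (8/9)(1/8)(0/7) = 0; P(data | r = 2) = (7/9)(2/8)(1/7) = 1/36; P(data | r = 4) = (5/9)(4/8)(3/7) = 5/42; P(data | r = 6) = (3/9)(6/8)(5/7) = 5/28; P(data | r = 7) = (2/9)(7/8)(6/7) = 1/6; P(data | r = 8) = (1/9)(8/8)(7/7) = 1/9.
The prior-weighted likelihoods are 1/6 · 0 = 0, 1/6 · 1/36 = 1/216, 1/6 · 5/42 = 5/252, 1/6 · 5/28 = 5/168, 1/6 · 1/6 = 1/36, 1/6 · 1/9 = 1/54; with total 19/189.
Therefore the posterior P(r = 6 | data) = (5/168) / (19/189) = 45/152.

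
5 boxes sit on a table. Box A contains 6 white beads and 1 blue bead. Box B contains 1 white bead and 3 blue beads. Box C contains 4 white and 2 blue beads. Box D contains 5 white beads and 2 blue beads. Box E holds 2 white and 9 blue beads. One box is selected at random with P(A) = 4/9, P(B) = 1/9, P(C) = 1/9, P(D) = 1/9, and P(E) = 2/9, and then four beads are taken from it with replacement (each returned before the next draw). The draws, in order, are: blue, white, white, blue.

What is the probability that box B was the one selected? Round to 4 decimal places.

0.1526

The likelihood of the observed sequence under each hypothesis: P(data | box A) = (1/7)(6/7)(6/7)(1/7) = 0.014994; P(data | box B) = (3/4)(1/4)(1/4)(3/4) = 0.035156; P(data | box C) = (2/6)(4/6)(4/6)(2/6) = 0.049383; P(data | box D) = (2/7)(5/7)(5/7)(2/7) = 0.041649; P(data | box E) = (9/11)(2/11)(2/11)(9/11) = 0.02213.
Weighting by the prior gives 4/9 · 0.014994 = 0.0066639, 1/9 · 0.035156 = 0.0039062, 1/9 · 0.049383 = 0.005487, 1/9 · 0.041649 = 0.0046277, 2/9 · 0.02213 = 0.0049177; with total 0.025603.
Hence P(box B | data) = (0.0039062) / (0.025603) = 0.15257.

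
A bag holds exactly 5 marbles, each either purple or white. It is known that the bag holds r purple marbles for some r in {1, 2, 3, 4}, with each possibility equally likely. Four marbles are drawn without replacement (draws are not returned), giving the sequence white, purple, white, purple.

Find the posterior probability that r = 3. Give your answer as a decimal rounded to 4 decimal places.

0.5000

For each hypothesis, P(data | H) works out to: P(data | r = 1) = (4/5)(1/4)(3/3)(0/2) = 0; P(data | r = 2) = (3/5)(2/4)(2/3)(1/2) = 1/10; P(data | r = 3) = (2/5)(3/4)(1/3)(2/2) = 1/10; P(data | r = 4) = (1/5)(4/4)(0/3) = 0.
The prior-weighted likelihoods are 1/4 · 0 = 0, 1/4 · 1/10 = 1/40, 1/4 · 1/10 = 1/40, 1/4 · 0 = 0; with total 1/20.
Therefore the posterior P(r = 3 | data) = (1/40) / (1/20) = 1/2.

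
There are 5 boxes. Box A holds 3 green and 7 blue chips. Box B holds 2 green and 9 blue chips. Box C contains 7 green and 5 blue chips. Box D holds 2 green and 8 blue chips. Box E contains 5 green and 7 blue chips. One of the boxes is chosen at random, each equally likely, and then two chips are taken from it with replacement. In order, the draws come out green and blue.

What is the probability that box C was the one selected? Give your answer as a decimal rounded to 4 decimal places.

The likelihood of the observed sequence under each hypothesis: P(data | box A) = (3/10)(7/10) = 0.21; P(data | box B) = (2/11)(9/11) = 0.14876; P(data | box C) = (7/12)(5/12) = 0.24306; P(data | box D) = (2/10)(8/10) = 0.16; P(data | box E) = (5/12)(7/12) = 0.24306.
Weighting by the prior gives 1/5 · 0.21 = 0.042, 1/5 · 0.14876 = 0.029752, 1/5 · 0.24306 = 0.048611, 1/5 · 0.16 = 0.032, 1/5 · 0.24306 = 0.048611; with total 0.20097.
By Bayes' rule, P(box C | data) = (0.048611) / (0.20097) = 0.24188.

0.2419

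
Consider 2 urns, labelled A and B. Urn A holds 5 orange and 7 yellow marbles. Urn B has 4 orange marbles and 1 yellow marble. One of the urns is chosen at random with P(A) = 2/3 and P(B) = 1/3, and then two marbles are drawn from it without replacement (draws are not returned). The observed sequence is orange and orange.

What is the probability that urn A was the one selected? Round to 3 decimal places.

Under each hypothesis, the probability of the observed sequence is: P(data | urn A) = (5/12)(4/11) = 5/33; P(data | urn B) = (4/5)(3/4) = 3/5.
The prior-weighted likelihoods are 2/3 · 5/33 = 10/99, 1/3 · 3/5 = 1/5; with total 149/495.
Hence P(urn A | data) = (10/99) / (149/495) = 50/149.

0.336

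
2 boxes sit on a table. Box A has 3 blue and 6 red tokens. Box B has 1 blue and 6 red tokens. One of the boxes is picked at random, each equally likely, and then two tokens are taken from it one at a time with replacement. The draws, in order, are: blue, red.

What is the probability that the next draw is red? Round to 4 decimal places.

For each hypothesis, P(data | H) works out to: P(data | box A) = (3/9)(6/9) = 2/9; P(data | box B) = (1/7)(6/7) = 6/49.
Weighting by the prior gives 1/2 · 2/9 = 1/9, 1/2 · 6/49 = 3/49; these sum to 76/441.
Dividing through by the total gives posterior P(box A | data) = 49/76, P(box B | data) = 27/76.
So P(red next | data) = Σ P(red next | H) P(H | data) = (2/3)(49/76) + (6/7)(27/76) = 293/399.

0.7343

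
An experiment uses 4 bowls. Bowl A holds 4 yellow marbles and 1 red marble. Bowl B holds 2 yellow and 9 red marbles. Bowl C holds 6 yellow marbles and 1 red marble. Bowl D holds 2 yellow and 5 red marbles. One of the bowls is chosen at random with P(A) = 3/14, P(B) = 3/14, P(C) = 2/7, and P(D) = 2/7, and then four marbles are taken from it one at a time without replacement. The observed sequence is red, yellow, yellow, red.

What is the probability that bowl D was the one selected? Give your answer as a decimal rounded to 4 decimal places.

0.7774

The likelihood of the observed sequence under each hypothesis: P(data | bowl A) = (1/5)(4/4)(3/3)(0/2) = 0; P(data | bowl B) = (9/11)(2/10)(1/9)(8/8) = 0.018182; P(data | bowl C) = (1/7)(6/6)(5/5)(0/4) = 0; P(data | bowl D) = (5/7)(2/6)(1/5)(4/4) = 0.047619.
Weighting by the prior gives 3/14 · 0 = 0, 3/14 · 0.018182 = 0.0038961, 2/7 · 0 = 0, 2/7 · 0.047619 = 0.013605; with total 0.017502.
By Bayes' rule, P(bowl D | data) = (0.013605) / (0.017502) = 0.77739.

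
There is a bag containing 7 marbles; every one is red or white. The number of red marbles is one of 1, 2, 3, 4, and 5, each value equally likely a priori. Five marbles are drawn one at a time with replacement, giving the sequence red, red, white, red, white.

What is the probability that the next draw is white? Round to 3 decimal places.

For each hypothesis, P(data | H) works out to: P(data | r = 1) = (1/7)(1/7)(6/7)(1/7)(6/7) = 0.002142; P(data | r = 2) = (2/7)(2/7)(5/7)(2/7)(5/7) = 0.0119; P(data | r = 3) = (3/7)(3/7)(4/7)(3/7)(4/7) = 0.025704; P(data | r = 4) = (4/7)(4/7)(3/7)(4/7)(3/7) = 0.034271; P(data | r = 5) = (5/7)(5/7)(2/7)(5/7)(2/7) = 0.02975.
Weighting by the prior gives 1/5 · 0.002142 = 0.00042839, 1/5 · 0.0119 = 0.00238, 1/5 · 0.025704 = 0.0051407, 1/5 · 0.034271 = 0.0068543, 1/5 · 0.02975 = 0.0059499; these sum to 0.020753.
The posterior is then P(r = 1 | data) = 0.020642, P(r = 2 | data) = 0.11468, P(r = 3 | data) = 0.24771, P(r = 4 | data) = 0.33028, P(r = 5 | data) = 0.2867.
Averaging over the posterior, P(white next | data) = (6/7)(0.020642) + (5/7)(0.11468) + (4/7)(0.24771) + (3/7)(0.33028) + (2/7)(0.2867) = 0.46461.

0.465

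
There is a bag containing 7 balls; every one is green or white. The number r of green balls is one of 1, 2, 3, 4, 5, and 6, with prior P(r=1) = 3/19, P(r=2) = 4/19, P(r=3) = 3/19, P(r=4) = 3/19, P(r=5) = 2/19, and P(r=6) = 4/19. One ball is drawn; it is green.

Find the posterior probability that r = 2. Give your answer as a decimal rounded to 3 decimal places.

0.121

For each hypothesis, P(data | H) works out to: P(data | r = 1) = (1/7) = 1/7; P(data | r = 2) = (2/7) = 2/7; P(data | r = 3) = (3/7) = 3/7; P(data | r = 4) = (4/7) = 4/7; P(data | r = 5) = (5/7) = 5/7; P(data | r = 6) = (6/7) = 6/7.
Weighting by the prior gives 3/19 · 1/7 = 3/133, 4/19 · 2/7 = 8/133, 3/19 · 3/7 = 9/133, 3/19 · 4/7 = 12/133, 2/19 · 5/7 = 10/133, 4/19 · 6/7 = 24/133; these sum to 66/133.
By Bayes' rule, P(r = 2 | data) = (8/133) / (66/133) = 4/33.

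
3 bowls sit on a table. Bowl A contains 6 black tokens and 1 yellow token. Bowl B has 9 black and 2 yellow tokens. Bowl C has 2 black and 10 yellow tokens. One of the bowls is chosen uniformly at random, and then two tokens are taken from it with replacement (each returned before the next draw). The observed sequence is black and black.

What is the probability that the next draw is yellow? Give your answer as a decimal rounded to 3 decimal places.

Compute the likelihood of the observed sequence for each case: P(data | bowl A) = (6/7)(6/7) = 0.73469; P(data | bowl B) = (9/11)(9/11) = 0.66942; P(data | bowl C) = (2/12)(2/12) = 0.027778.
Multiplying each by its prior: 1/3 · 0.73469 = 0.2449, 1/3 · 0.66942 = 0.22314, 1/3 · 0.027778 = 0.0092593; with total 0.4773.
The posterior is then P(bowl A | data) = 0.51309, P(bowl B | data) = 0.46751, P(bowl C | data) = 0.019399.
Averaging over the posterior, P(yellow next | data) = (1/7)(0.51309) + (2/11)(0.46751) + (5/6)(0.019399) = 0.17447.

0.174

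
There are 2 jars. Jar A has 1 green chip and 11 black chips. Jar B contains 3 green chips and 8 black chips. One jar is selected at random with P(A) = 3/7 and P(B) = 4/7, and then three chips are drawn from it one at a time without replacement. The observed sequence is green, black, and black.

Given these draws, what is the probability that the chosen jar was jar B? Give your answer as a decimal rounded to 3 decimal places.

Compute the likelihood of the observed sequence for each case: P(data | jar A) = (1/12)(11/11)(10/10) = 0.083333; P(data | jar B) = (3/11)(8/10)(7/9) = 0.1697.
Weighting by the prior gives 3/7 · 0.083333 = 0.035714, 4/7 · 0.1697 = 0.09697; summing to 0.13268.
Therefore the posterior P(jar B | data) = (0.09697) / (0.13268) = 0.73083.

0.731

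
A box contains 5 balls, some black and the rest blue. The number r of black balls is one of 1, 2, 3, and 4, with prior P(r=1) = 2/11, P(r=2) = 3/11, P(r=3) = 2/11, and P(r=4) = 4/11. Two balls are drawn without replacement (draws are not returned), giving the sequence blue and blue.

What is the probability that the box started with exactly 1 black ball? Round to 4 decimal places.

0.5217

Compute the likelihood of the observed sequence for each case: P(data | r = 1) = (4/5)(3/4) = 3/5; P(data | r = 2) = (3/5)(2/4) = 3/10; P(data | r = 3) = (2/5)(1/4) = 1/10; P(data | r = 4) = (1/5)(0/4) = 0.
Weighting by the prior gives 2/11 · 3/5 = 6/55, 3/11 · 3/10 = 9/110, 2/11 · 1/10 = 1/55, 4/11 · 0 = 0; summing to 23/110.
Therefore the posterior P(r = 1 | data) = (6/55) / (23/110) = 12/23.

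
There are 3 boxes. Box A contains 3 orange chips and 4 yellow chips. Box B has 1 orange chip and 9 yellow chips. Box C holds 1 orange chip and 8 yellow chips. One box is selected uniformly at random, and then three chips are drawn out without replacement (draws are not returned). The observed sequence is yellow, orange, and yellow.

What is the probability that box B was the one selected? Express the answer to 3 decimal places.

Compute the likelihood of the observed sequence for each case: P(data | box A) = (4/7)(3/6)(3/5) = 0.17143; P(data | box B) = (9/10)(1/9)(8/8) = 0.1; P(data | box C) = (8/9)(1/8)(7/7) = 0.11111.
The prior-weighted likelihoods are 1/3 · 0.17143 = 0.057143, 1/3 · 0.1 = 0.033333, 1/3 · 0.11111 = 0.037037; these sum to 0.12751.
Hence P(box B | data) = (0.033333) / (0.12751) = 0.26141.

0.261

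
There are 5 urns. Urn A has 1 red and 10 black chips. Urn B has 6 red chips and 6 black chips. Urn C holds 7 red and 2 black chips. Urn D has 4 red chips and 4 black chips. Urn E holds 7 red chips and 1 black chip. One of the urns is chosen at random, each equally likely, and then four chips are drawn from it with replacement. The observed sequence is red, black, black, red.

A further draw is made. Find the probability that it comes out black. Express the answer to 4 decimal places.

Under each hypothesis, the probability of the observed sequence is: P(data | urn A) = (1/11)(10/11)(10/11)(1/11) = 0.0068301; P(data | urn B) = (6/12)(6/12)(6/12)(6/12) = 0.0625; P(data | urn C) = (7/9)(2/9)(2/9)(7/9) = 0.029873; P(data | urn D) = (4/8)(4/8)(4/8)(4/8) = 0.0625; P(data | urn E) = (7/8)(1/8)(1/8)(7/8) = 0.011963.
The prior-weighted likelihoods are 1/5 · 0.0068301 = 0.001366, 1/5 · 0.0625 = 0.0125, 1/5 · 0.029873 = 0.0059747, 1/5 · 0.0625 = 0.0125, 1/5 · 0.011963 = 0.0023926; summing to 0.034733.
Normalising, the posterior is P(urn A | data) = 0.039329, P(urn B | data) = 0.35989, P(urn C | data) = 0.17202, P(urn D | data) = 0.35989, P(urn E | data) = 0.068884.
So P(black next | data) = Σ P(black next | H) P(H | data) = (10/11)(0.039329) + (1/2)(0.35989) + (2/9)(0.17202) + (1/2)(0.35989) + (1/8)(0.068884) = 0.44248.

0.4425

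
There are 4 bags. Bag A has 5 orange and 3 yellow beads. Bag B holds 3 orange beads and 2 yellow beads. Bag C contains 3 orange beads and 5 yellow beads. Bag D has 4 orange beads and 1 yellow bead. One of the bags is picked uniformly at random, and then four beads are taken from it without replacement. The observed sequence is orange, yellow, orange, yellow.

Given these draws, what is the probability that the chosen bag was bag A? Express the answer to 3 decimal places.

Under each hypothesis, the probability of the observed sequence is: P(data | bag A) = (5/8)(3/7)(4/6)(2/5) = 1/14; P(data | bag B) = (3/5)(2/4)(2/3)(1/2) = 1/10; P(data | bag C) = (3/8)(5/7)(2/6)(4/5) = 1/14; P(data | bag D) = (4/5)(1/4)(3/3)(0/2) = 0.
Weighting by the prior gives 1/4 · 1/14 = 1/56, 1/4 · 1/10 = 1/40, 1/4 · 1/14 = 1/56, 1/4 · 0 = 0; summing to 17/280.
So P(bag A | data) = (1/56) / (17/280) = 5/17.

0.294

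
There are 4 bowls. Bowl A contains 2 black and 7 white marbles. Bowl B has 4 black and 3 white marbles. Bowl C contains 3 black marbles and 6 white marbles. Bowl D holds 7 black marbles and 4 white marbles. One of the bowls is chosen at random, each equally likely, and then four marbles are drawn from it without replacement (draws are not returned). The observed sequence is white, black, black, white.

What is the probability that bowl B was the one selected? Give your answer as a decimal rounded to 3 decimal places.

0.362

For each hypothesis, P(data | H) works out to: P(data | bowl A) = (7/9)(2/8)(1/7)(6/6) = 1/36; P(data | bowl B) = (3/7)(4/6)(3/5)(2/4) = 3/35; P(data | bowl C) = (6/9)(3/8)(2/7)(5/6) = 5/84; P(data | bowl D) = (4/11)(7/10)(6/9)(3/8) = 7/110.
Multiplying each by its prior: 1/4 · 1/36 = 1/144, 1/4 · 3/35 = 3/140, 1/4 · 5/84 = 5/336, 1/4 · 7/110 = 7/440; with total 41/693.
Therefore the posterior P(bowl B | data) = (3/140) / (41/693) = 297/820.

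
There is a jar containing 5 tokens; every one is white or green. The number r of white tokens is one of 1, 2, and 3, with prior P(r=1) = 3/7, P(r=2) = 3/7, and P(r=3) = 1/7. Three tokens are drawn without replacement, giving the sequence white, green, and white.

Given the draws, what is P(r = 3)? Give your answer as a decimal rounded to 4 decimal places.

0.4000

The likelihood of the observed sequence under each hypothesis: P(data | r = 1) = (1/5)(4/4)(0/3) = 0; P(data | r = 2) = (2/5)(3/4)(1/3) = 1/10; P(data | r = 3) = (3/5)(2/4)(2/3) = 1/5.
Multiplying each by its prior: 3/7 · 0 = 0, 3/7 · 1/10 = 3/70, 1/7 · 1/5 = 1/35; summing to 1/14.
By Bayes' rule, P(r = 3 | data) = (1/35) / (1/14) = 2/5.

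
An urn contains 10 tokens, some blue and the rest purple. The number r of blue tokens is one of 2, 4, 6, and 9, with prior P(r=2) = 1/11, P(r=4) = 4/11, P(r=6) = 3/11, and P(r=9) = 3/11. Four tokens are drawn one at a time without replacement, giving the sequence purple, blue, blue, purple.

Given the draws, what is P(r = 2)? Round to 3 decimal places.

0.043

Under each hypothesis, the probability of the observed sequence is: P(data | r = 2) = (8/10)(2/9)(1/8)(7/7) = 1/45; P(data | r = 4) = (6/10)(4/9)(3/8)(5/7) = 1/14; P(data | r = 6) = (4/10)(6/9)(5/8)(3/7) = 1/14; P(data | r = 9) = (1/10)(9/9)(8/8)(0/7) = 0.
Multiplying each by its prior: 1/11 · 1/45 = 1/495, 4/11 · 1/14 = 2/77, 3/11 · 1/14 = 3/154, 3/11 · 0 = 0; these sum to 47/990.
So P(r = 2 | data) = (1/495) / (47/990) = 2/47.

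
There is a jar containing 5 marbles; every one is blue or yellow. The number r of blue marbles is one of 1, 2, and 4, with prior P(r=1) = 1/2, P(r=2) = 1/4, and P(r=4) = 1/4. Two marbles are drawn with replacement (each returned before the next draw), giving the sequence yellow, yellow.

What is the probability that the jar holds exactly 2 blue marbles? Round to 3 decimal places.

0.214

Compute the likelihood of the observed sequence for each case: P(data | r = 1) = (4/5)(4/5) = 16/25; P(data | r = 2) = (3/5)(3/5) = 9/25; P(data | r = 4) = (1/5)(1/5) = 1/25.
Multiplying each by its prior: 1/2 · 16/25 = 8/25, 1/4 · 9/25 = 9/100, 1/4 · 1/25 = 1/100; these sum to 21/50.
Therefore the posterior P(r = 2 | data) = (9/100) / (21/50) = 3/14.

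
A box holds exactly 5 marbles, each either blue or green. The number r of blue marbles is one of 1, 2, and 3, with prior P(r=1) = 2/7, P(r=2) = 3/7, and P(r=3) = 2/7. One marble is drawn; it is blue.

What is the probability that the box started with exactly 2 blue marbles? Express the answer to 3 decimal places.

For each hypothesis, P(data | H) works out to: P(data | r = 1) = (1/5) = 1/5; P(data | r = 2) = (2/5) = 2/5; P(data | r = 3) = (3/5) = 3/5.
Multiplying each by its prior: 2/7 · 1/5 = 2/35, 3/7 · 2/5 = 6/35, 2/7 · 3/5 = 6/35; these sum to 2/5.
Therefore the posterior P(r = 2 | data) = (6/35) / (2/5) = 3/7.

0.429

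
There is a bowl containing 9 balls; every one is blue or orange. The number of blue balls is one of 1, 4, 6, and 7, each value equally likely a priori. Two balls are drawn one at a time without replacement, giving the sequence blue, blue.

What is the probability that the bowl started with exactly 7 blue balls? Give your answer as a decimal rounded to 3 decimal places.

The likelihood of the observed sequence under each hypothesis: P(data | r = 1) = (1/9)(0/8) = 0; P(data | r = 4) = (4/9)(3/8) = 1/6; P(data | r = 6) = (6/9)(5/8) = 5/12; P(data | r = 7) = (7/9)(6/8) = 7/12.
The prior-weighted likelihoods are 1/4 · 0 = 0, 1/4 · 1/6 = 1/24, 1/4 · 5/12 = 5/48, 1/4 · 7/12 = 7/48; these sum to 7/24.
Hence P(r = 7 | data) = (7/48) / (7/24) = 1/2.

0.500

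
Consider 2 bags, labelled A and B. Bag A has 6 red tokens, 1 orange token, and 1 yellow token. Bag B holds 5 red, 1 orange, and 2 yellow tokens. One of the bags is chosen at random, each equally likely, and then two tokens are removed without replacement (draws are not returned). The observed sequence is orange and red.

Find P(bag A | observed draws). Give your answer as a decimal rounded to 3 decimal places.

Compute the likelihood of the observed sequence for each case: P(data | bag A) = (1/8)(6/7) = 3/28; P(data | bag B) = (1/8)(5/7) = 5/56.
Weighting by the prior gives 1/2 · 3/28 = 3/56, 1/2 · 5/56 = 5/112; summing to 11/112.
Therefore the posterior P(bag A | data) = (3/56) / (11/112) = 6/11.

0.545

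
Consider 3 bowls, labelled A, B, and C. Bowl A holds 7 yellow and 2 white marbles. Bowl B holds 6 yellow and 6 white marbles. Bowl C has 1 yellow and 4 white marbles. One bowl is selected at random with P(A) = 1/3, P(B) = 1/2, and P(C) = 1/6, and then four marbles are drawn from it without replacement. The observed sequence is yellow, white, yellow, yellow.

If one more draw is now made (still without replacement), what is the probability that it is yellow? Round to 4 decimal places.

0.6319

Under each hypothesis, the probability of the observed sequence is: P(data | bowl A) = (7/9)(2/8)(6/7)(5/6) = 0.13889; P(data | bowl B) = (6/12)(6/11)(5/10)(4/9) = 0.060606; P(data | bowl C) = (1/5)(4/4)(0/3) = 0.
Weighting by the prior gives 1/3 · 0.13889 = 0.046296, 1/2 · 0.060606 = 0.030303, 1/6 · 0 = 0; with total 0.076599.
The posterior is then P(bowl A | data) = 0.6044, P(bowl B | data) = 0.3956, P(bowl C | data) = 0.
The predictive probability is P(yellow next | data) = (4/5)(0.6044) + (3/8)(0.3956) = 0.63187.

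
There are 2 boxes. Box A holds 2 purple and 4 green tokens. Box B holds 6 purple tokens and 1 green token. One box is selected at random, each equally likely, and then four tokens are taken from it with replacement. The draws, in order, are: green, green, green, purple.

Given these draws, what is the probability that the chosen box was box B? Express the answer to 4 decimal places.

0.0247

The likelihood of the observed sequence under each hypothesis: P(data | box A) = (4/6)(4/6)(4/6)(2/6) = 0.098765; P(data | box B) = (1/7)(1/7)(1/7)(6/7) = 0.002499.
The prior-weighted likelihoods are 1/2 · 0.098765 = 0.049383, 1/2 · 0.002499 = 0.0012495; these sum to 0.050632.
Hence P(box B | data) = (0.0012495) / (0.050632) = 0.024678.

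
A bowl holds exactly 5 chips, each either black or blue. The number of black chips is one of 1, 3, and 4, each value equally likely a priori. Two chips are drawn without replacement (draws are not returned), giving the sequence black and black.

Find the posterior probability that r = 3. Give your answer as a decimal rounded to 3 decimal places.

Compute the likelihood of the observed sequence for each case: P(data | r = 1) = (1/5)(0/4) = 0; P(data | r = 3) = (3/5)(2/4) = 3/10; P(data | r = 4) = (4/5)(3/4) = 3/5.
Weighting by the prior gives 1/3 · 0 = 0, 1/3 · 3/10 = 1/10, 1/3 · 3/5 = 1/5; summing to 3/10.
By Bayes' rule, P(r = 3 | data) = (1/10) / (3/10) = 1/3.

0.333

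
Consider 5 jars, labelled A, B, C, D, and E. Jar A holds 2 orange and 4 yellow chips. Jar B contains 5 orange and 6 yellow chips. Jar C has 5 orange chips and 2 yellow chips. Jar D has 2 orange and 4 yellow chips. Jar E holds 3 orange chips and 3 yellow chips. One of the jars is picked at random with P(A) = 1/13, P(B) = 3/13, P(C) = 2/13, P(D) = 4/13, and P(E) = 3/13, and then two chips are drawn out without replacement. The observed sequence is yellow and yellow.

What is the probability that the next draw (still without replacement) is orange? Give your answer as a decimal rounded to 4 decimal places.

For each hypothesis, P(data | H) works out to: P(data | jar A) = (4/6)(3/5) = 0.4; P(data | jar B) = (6/11)(5/10) = 0.27273; P(data | jar C) = (2/7)(1/6) = 0.047619; P(data | jar D) = (4/6)(3/5) = 0.4; P(data | jar E) = (3/6)(2/5) = 0.2.
Weighting by the prior gives 1/13 · 0.4 = 0.030769, 3/13 · 0.27273 = 0.062937, 2/13 · 0.047619 = 0.007326, 4/13 · 0.4 = 0.12308, 3/13 · 0.2 = 0.046154; these sum to 0.27026.
Dividing through by the total gives posterior P(jar A | data) = 0.11385, P(jar B | data) = 0.23287, P(jar C | data) = 0.027107, P(jar D | data) = 0.4554, P(jar E | data) = 0.17077.
Averaging over the posterior, P(orange next | data) = (1/2)(0.11385) + (5/9)(0.23287) + (1)(0.027107) + (1/2)(0.4554) + (3/4)(0.17077) = 0.56918.

0.5692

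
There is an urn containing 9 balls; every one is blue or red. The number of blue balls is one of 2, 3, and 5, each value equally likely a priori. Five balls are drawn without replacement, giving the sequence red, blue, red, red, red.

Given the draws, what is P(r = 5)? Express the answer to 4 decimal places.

The likelihood of the observed sequence under each hypothesis: P(data | r = 2) = (7/9)(2/8)(6/7)(5/6)(4/5) = 1/9; P(data | r = 3) = (6/9)(3/8)(5/7)(4/6)(3/5) = 1/14; P(data | r = 5) = (4/9)(5/8)(3/7)(2/6)(1/5) = 1/126.
The prior-weighted likelihoods are 1/3 · 1/9 = 1/27, 1/3 · 1/14 = 1/42, 1/3 · 1/126 = 1/378; with total 4/63.
So P(r = 5 | data) = (1/378) / (4/63) = 1/24.

0.0417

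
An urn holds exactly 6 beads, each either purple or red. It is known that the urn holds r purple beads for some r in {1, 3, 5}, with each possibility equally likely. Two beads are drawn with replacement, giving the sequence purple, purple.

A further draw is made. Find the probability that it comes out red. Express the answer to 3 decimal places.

Compute the likelihood of the observed sequence for each case: P(data | r = 1) = (1/6)(1/6) = 1/36; P(data | r = 3) = (3/6)(3/6) = 1/4; P(data | r = 5) = (5/6)(5/6) = 25/36.
Weighting by the prior gives 1/3 · 1/36 = 1/108, 1/3 · 1/4 = 1/12, 1/3 · 25/36 = 25/108; these sum to 35/108.
Normalising, the posterior is P(r = 1 | data) = 1/35, P(r = 3 | data) = 9/35, P(r = 5 | data) = 5/7.
So P(red next | data) = Σ P(red next | H) P(H | data) = (5/6)(1/35) + (1/2)(9/35) + (1/6)(5/7) = 19/70.

0.271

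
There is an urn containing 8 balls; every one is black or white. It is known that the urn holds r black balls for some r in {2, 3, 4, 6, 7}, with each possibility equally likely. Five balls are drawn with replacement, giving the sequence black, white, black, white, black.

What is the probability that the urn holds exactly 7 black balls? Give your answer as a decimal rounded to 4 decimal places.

Under each hypothesis, the probability of the observed sequence is: P(data | r = 2) = (2/8)(6/8)(2/8)(6/8)(2/8) = 0.0087891; P(data | r = 3) = (3/8)(5/8)(3/8)(5/8)(3/8) = 0.020599; P(data | r = 4) = (4/8)(4/8)(4/8)(4/8)(4/8) = 0.03125; P(data | r = 6) = (6/8)(2/8)(6/8)(2/8)(6/8) = 0.026367; P(data | r = 7) = (7/8)(1/8)(7/8)(1/8)(7/8) = 0.010468.
Weighting by the prior gives 1/5 · 0.0087891 = 0.0017578, 1/5 · 0.020599 = 0.0041199, 1/5 · 0.03125 = 0.00625, 1/5 · 0.026367 = 0.0052734, 1/5 · 0.010468 = 0.0020935; these sum to 0.019495.
By Bayes' rule, P(r = 7 | data) = (0.0020935) / (0.019495) = 0.10739.

0.1074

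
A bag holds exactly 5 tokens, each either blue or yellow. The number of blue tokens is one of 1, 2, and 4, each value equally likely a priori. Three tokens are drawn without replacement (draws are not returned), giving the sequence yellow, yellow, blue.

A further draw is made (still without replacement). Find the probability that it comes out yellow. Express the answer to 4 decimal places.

Compute the likelihood of the observed sequence for each case: P(data | r = 1) = (4/5)(3/4)(1/3) = 1/5; P(data | r = 2) = (3/5)(2/4)(2/3) = 1/5; P(data | r = 4) = (1/5)(0/4) = 0.
Multiplying each by its prior: 1/3 · 1/5 = 1/15, 1/3 · 1/5 = 1/15, 1/3 · 0 = 0; with total 2/15.
Normalising, the posterior is P(r = 1 | data) = 1/2, P(r = 2 | data) = 1/2, P(r = 4 | data) = 0.
The predictive probability is P(yellow next | data) = (1)(1/2) + (1/2)(1/2) = 3/4.

0.7500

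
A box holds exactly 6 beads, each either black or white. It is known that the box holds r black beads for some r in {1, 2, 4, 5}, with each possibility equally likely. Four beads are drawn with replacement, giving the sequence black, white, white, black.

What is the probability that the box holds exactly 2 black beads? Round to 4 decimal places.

For each hypothesis, P(data | H) works out to: P(data | r = 1) = (1/6)(5/6)(5/6)(1/6) = 0.01929; P(data | r = 2) = (2/6)(4/6)(4/6)(2/6) = 0.049383; P(data | r = 4) = (4/6)(2/6)(2/6)(4/6) = 0.049383; P(data | r = 5) = (5/6)(1/6)(1/6)(5/6) = 0.01929.
Weighting by the prior gives 1/4 · 0.01929 = 0.0048225, 1/4 · 0.049383 = 0.012346, 1/4 · 0.049383 = 0.012346, 1/4 · 0.01929 = 0.0048225; summing to 0.034336.
So P(r = 2 | data) = (0.012346) / (0.034336) = 0.35955.

0.3596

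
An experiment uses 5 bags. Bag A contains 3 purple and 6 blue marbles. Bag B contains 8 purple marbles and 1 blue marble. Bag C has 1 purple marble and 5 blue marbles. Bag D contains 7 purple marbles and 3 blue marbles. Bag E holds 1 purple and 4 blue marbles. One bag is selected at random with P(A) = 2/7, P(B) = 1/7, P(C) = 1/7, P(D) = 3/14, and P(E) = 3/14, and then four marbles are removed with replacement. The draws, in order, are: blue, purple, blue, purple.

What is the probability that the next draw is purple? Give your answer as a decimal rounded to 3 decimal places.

The likelihood of the observed sequence under each hypothesis: P(data | bag A) = (6/9)(3/9)(6/9)(3/9) = 0.049383; P(data | bag B) = (1/9)(8/9)(1/9)(8/9) = 0.0097546; P(data | bag C) = (5/6)(1/6)(5/6)(1/6) = 0.01929; P(data | bag D) = (3/10)(7/10)(3/10)(7/10) = 0.0441; P(data | bag E) = (4/5)(1/5)(4/5)(1/5) = 0.0256.
Weighting by the prior gives 2/7 · 0.049383 = 0.014109, 1/7 · 0.0097546 = 0.0013935, 1/7 · 0.01929 = 0.0027557, 3/14 · 0.0441 = 0.00945, 3/14 · 0.0256 = 0.0054857; with total 0.033194.
Normalising, the posterior is P(bag A | data) = 0.42505, P(bag B | data) = 0.041981, P(bag C | data) = 0.083018, P(bag D | data) = 0.28469, P(bag E | data) = 0.16526.
Averaging over the posterior, P(purple next | data) = (1/3)(0.42505) + (8/9)(0.041981) + (1/6)(0.083018) + (7/10)(0.28469) + (1/5)(0.16526) = 0.42517.

0.425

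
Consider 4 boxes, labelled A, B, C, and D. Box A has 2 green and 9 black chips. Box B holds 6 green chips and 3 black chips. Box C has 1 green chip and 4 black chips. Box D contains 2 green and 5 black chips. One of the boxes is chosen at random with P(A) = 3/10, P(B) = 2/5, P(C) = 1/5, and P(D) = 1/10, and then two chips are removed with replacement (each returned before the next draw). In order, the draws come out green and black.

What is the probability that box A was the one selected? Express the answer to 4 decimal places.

Under each hypothesis, the probability of the observed sequence is: P(data | box A) = (2/11)(9/11) = 0.14876; P(data | box B) = (6/9)(3/9) = 0.22222; P(data | box C) = (1/5)(4/5) = 0.16; P(data | box D) = (2/7)(5/7) = 0.20408.
Weighting by the prior gives 3/10 · 0.14876 = 0.044628, 2/5 · 0.22222 = 0.088889, 1/5 · 0.16 = 0.032, 1/10 · 0.20408 = 0.020408; summing to 0.18593.
So P(box A | data) = (0.044628) / (0.18593) = 0.24003.

0.2400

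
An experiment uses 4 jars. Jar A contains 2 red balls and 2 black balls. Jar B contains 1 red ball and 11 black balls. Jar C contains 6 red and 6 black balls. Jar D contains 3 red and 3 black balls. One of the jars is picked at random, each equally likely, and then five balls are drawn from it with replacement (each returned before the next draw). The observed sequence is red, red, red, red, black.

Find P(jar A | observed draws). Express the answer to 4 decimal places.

0.3332

The likelihood of the observed sequence under each hypothesis: P(data | jar A) = (2/4)(2/4)(2/4)(2/4)(2/4) = 0.03125; P(data | jar B) = (1/12)(1/12)(1/12)(1/12)(11/12) = 4.4207e-05; P(data | jar C) = (6/12)(6/12)(6/12)(6/12)(6/12) = 0.03125; P(data | jar D) = (3/6)(3/6)(3/6)(3/6)(3/6) = 0.03125.
Weighting by the prior gives 1/4 · 0.03125 = 0.0078125, 1/4 · 4.4207e-05 = 1.1052e-05, 1/4 · 0.03125 = 0.0078125, 1/4 · 0.03125 = 0.0078125; summing to 0.023449.
Therefore the posterior P(jar A | data) = (0.0078125) / (0.023449) = 0.33318.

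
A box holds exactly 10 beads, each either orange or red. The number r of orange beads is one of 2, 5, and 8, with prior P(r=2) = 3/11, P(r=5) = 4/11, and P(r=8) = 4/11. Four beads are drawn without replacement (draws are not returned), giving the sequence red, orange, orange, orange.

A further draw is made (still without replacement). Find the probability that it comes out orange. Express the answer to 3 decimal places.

The likelihood of the observed sequence under each hypothesis: P(data | r = 2) = (8/10)(2/9)(1/8)(0/7) = 0; P(data | r = 5) = (5/10)(5/9)(4/8)(3/7) = 5/84; P(data | r = 8) = (2/10)(8/9)(7/8)(6/7) = 2/15.
Weighting by the prior gives 3/11 · 0 = 0, 4/11 · 5/84 = 5/231, 4/11 · 2/15 = 8/165; these sum to 27/385.
Dividing through by the total gives posterior P(r = 2 | data) = 0, P(r = 5 | data) = 25/81, P(r = 8 | data) = 56/81.
Averaging over the posterior, P(orange next | data) = (1/3)(25/81) + (5/6)(56/81) = 55/81.

0.679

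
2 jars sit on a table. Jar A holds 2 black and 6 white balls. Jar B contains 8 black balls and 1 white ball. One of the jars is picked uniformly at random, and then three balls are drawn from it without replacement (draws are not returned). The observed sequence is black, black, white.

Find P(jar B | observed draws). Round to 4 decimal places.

The likelihood of the observed sequence under each hypothesis: P(data | jar A) = (2/8)(1/7)(6/6) = 1/28; P(data | jar B) = (8/9)(7/8)(1/7) = 1/9.
Multiplying each by its prior: 1/2 · 1/28 = 1/56, 1/2 · 1/9 = 1/18; summing to 37/504.
Hence P(jar B | data) = (1/18) / (37/504) = 28/37.

0.7568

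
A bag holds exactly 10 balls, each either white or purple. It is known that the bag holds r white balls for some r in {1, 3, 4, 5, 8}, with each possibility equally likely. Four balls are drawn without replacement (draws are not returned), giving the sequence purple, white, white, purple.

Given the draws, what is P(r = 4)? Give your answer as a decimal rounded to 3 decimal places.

For each hypothesis, P(data | H) works out to: P(data | r = 1) = (9/10)(1/9)(0/8) = 0; P(data | r = 3) = (7/10)(3/9)(2/8)(6/7) = 0.05; P(data | r = 4) = (6/10)(4/9)(3/8)(5/7) = 0.071429; P(data | r = 5) = (5/10)(5/9)(4/8)(4/7) = 0.079365; P(data | r = 8) = (2/10)(8/9)(7/8)(1/7) = 0.022222.
Weighting by the prior gives 1/5 · 0 = 0, 1/5 · 0.05 = 0.01, 1/5 · 0.071429 = 0.014286, 1/5 · 0.079365 = 0.015873, 1/5 · 0.022222 = 0.0044444; with total 0.044603.
So P(r = 4 | data) = (0.014286) / (0.044603) = 0.32028.

0.320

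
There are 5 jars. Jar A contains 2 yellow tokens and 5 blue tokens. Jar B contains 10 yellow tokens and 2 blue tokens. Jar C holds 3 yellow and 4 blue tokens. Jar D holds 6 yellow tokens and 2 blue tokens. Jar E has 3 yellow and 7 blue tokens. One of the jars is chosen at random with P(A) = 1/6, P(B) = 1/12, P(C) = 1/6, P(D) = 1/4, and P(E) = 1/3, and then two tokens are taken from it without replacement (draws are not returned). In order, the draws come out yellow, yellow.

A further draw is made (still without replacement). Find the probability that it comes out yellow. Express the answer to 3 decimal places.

0.581

Compute the likelihood of the observed sequence for each case: P(data | jar A) = (2/7)(1/6) = 0.047619; P(data | jar B) = (10/12)(9/11) = 0.68182; P(data | jar C) = (3/7)(2/6) = 0.14286; P(data | jar D) = (6/8)(5/7) = 0.53571; P(data | jar E) = (3/10)(2/9) = 0.066667.
The prior-weighted likelihoods are 1/6 · 0.047619 = 0.0079365, 1/12 · 0.68182 = 0.056818, 1/6 · 0.14286 = 0.02381, 1/4 · 0.53571 = 0.13393, 1/3 · 0.066667 = 0.022222; these sum to 0.24472.
Dividing through by the total gives posterior P(jar A | data) = 0.032432, P(jar B | data) = 0.23218, P(jar C | data) = 0.097295, P(jar D | data) = 0.54728, P(jar E | data) = 0.090809.
Averaging over the posterior, P(yellow next | data) = (0)(0.032432) + (4/5)(0.23218) + (1/5)(0.097295) + (2/3)(0.54728) + (1/8)(0.090809) = 0.58141.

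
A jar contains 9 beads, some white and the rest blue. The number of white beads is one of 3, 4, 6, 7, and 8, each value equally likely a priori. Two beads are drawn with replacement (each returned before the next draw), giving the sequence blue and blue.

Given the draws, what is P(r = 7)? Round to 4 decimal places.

0.0533

The likelihood of the observed sequence under each hypothesis: P(data | r = 3) = (6/9)(6/9) = 4/9; P(data | r = 4) = (5/9)(5/9) = 25/81; P(data | r = 6) = (3/9)(3/9) = 1/9; P(data | r = 7) = (2/9)(2/9) = 4/81; P(data | r = 8) = (1/9)(1/9) = 1/81.
Multiplying each by its prior: 1/5 · 4/9 = 4/45, 1/5 · 25/81 = 5/81, 1/5 · 1/9 = 1/45, 1/5 · 4/81 = 4/405, 1/5 · 1/81 = 1/405; summing to 5/27.
So P(r = 7 | data) = (4/405) / (5/27) = 4/75.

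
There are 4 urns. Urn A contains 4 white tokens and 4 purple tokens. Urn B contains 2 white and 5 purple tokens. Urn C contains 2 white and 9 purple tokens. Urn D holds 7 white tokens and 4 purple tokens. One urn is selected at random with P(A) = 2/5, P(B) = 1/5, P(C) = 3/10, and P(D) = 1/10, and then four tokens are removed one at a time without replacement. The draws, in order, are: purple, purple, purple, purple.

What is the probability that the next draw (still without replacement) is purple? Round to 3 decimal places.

The likelihood of the observed sequence under each hypothesis: P(data | urn A) = (4/8)(3/7)(2/6)(1/5) = 0.014286; P(data | urn B) = (5/7)(4/6)(3/5)(2/4) = 0.14286; P(data | urn C) = (9/11)(8/10)(7/9)(6/8) = 0.38182; P(data | urn D) = (4/11)(3/10)(2/9)(1/8) = 0.0030303.
The prior-weighted likelihoods are 2/5 · 0.014286 = 0.0057143, 1/5 · 0.14286 = 0.028571, 3/10 · 0.38182 = 0.11455, 1/10 · 0.0030303 = 0.00030303; summing to 0.14913.
Normalising, the posterior is P(urn A | data) = 0.038316, P(urn B | data) = 0.19158, P(urn C | data) = 0.76807, P(urn D | data) = 0.0020319.
Averaging over the posterior, P(purple next | data) = (0)(0.038316) + (1/3)(0.19158) + (5/7)(0.76807) + (0)(0.0020319) = 0.61248.

0.612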